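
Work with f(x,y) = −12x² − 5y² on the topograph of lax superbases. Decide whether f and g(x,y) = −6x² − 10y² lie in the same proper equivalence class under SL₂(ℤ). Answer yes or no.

D₁ = -240, D₂ = -240
f is negative-definite; reduce −f:
−f: flip: (12,0,5)→(5,0,12)
−f: reduced (well bottom): (5,0,12) with a≤c, −a<b≤a
flip sign back: reduced form of f is (-5,0,-12)
g is negative-definite; reduce −g:
−g: reduced (well bottom): (6,0,10) with a≤c, −a<b≤a
flip sign back: reduced form of g is (-6,0,-10)
reduced forms (-5, 0, -12) vs (-6, 0, -10) ⇒ inequivalent

no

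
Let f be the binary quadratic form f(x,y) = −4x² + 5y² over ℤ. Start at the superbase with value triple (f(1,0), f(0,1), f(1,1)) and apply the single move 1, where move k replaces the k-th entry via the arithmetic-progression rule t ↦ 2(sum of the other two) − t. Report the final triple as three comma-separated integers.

start (-4,5,1) = (f(1,0),f(0,1),f(1,1))
replace slot 1: 2·(5+1) − (-4) = 16 → (16,5,1)

16,5,1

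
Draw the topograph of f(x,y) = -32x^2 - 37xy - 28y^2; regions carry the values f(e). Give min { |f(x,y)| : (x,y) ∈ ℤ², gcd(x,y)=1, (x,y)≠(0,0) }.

translate: b→-27 (≡37 mod 64), so (32,37,28)→(32,-27,23)
flip: (32,-27,23)→(23,27,32)
translate: b→-19 (≡27 mod 46), so (23,27,32)→(23,-19,28)
reduced (well bottom): (23,-19,28) with a≤c, −a<b≤a
well minimum |f| = |-23| = 23 (negative-definite)

23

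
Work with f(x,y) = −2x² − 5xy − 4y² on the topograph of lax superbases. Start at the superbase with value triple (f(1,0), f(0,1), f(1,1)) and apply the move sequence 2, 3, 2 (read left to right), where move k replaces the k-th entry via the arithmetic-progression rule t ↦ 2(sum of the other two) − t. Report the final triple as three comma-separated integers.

start (-2,-4,-11) = (f(1,0),f(0,1),f(1,1))
replace slot 2: 2·((-2)+(-11)) − (-4) = -22 → (-2,-22,-11)
replace slot 3: 2·((-2)+(-22)) − (-11) = -37 → (-2,-22,-37)
replace slot 2: 2·((-2)+(-37)) − (-22) = -56 → (-2,-56,-37)

-2,-56,-37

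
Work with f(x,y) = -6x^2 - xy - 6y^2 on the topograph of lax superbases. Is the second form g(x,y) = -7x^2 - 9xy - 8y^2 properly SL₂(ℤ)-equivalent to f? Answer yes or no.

D₁ = -143, D₂ = -143
f is negative-definite; reduce −f:
−f: reduced (well bottom): (6,1,6) with a≤c, −a<b≤a
flip sign back: reduced form of f is (-6,-1,-6)
g is negative-definite; reduce −g:
−g: translate: b→-5 (≡9 mod 14), so (7,9,8)→(7,-5,6)
−g: flip: (7,-5,6)→(6,5,7)
−g: reduced (well bottom): (6,5,7) with a≤c, −a<b≤a
flip sign back: reduced form of g is (-6,-5,-7)
reduced forms (-6, -1, -6) vs (-6, -5, -7) ⇒ inequivalent

no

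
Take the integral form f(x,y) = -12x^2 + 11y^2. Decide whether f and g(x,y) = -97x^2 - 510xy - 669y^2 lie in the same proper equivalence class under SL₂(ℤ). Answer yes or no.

D₁ = 528, D₂ = 528
river cycle of f (length 2): (11, 22, -1), (-1, 22, 11)
river cycle of g (length 2): (11, 22, -1), (-1, 22, 11)
cycles coincide ⇒ equivalent

yes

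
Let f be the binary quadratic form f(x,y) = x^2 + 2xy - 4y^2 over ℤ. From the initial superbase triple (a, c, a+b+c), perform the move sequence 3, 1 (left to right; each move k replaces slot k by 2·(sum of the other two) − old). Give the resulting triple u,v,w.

start (1,-4,-1) = (f(1,0),f(0,1),f(1,1))
replace slot 3: 2·(1+(-4)) − (-1) = -5 → (1,-4,-5)
replace slot 1: 2·((-4)+(-5)) − 1 = -19 → (-19,-4,-5)

-19,-4,-5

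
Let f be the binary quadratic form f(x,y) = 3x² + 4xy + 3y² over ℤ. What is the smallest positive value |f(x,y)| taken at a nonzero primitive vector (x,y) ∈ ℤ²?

translate: b→-2 (≡4 mod 6), so (3,4,3)→(3,-2,2)
flip: (3,-2,2)→(2,2,3)
reduced (well bottom): (2,2,3) with a≤c, −a<b≤a
well minimum = a = 2

2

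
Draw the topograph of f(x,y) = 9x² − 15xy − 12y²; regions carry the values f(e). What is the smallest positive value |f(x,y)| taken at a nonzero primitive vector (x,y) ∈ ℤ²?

descent: ρ → (-12,15,9)  [lands on river]
river: ρ → (9,21,-6)
river: ρ → (-6,15,18)
river: ρ → (18,21,-3)
river: ρ → (-3,21,18)
river: ρ → (18,15,-6)
river: ρ → (-6,21,9)
river: ρ → (9,15,-12)
river: ρ → (-12,9,12)
river: ρ → (12,15,-9)
river: ρ → (-9,21,6)
river: ρ → (6,15,-18)
river: ρ → (-18,21,3)
river: ρ → (3,21,-18)
river: ρ → (-18,15,6)
river: ρ → (6,21,-9)
river: ρ → (-9,15,12)
river: ρ → (12,9,-12)
closes: descent 1, river 18
min |a| on river = 3

3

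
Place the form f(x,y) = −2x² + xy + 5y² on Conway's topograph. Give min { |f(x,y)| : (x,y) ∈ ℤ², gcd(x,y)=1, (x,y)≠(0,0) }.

descent: ρ → (5,-1,-2)
descent: ρ → (-2,5,2)  [lands on river]
river: ρ → (2,3,-4)
river: ρ → (-4,5,1)
river: ρ → (1,5,-4)
river: ρ → (-4,3,2)
river: ρ → (2,5,-2)
river: ρ → (-2,3,4)
river: ρ → (4,5,-1)
river: ρ → (-1,5,4)
river: ρ → (4,3,-2)
closes: descent 2, river 10
min |a| on river = 1

1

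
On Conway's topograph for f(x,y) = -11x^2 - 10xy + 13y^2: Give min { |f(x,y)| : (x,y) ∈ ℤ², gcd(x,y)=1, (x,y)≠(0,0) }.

descent: ρ → (13,10,-11)  [lands on river]
river: ρ → (-11,12,12)
river: ρ → (12,12,-11)
river: ρ → (-11,10,13)
river: ρ → (13,16,-8)
river: ρ → (-8,16,13)
closes: descent 1, river 6
min |a| on river = 8

8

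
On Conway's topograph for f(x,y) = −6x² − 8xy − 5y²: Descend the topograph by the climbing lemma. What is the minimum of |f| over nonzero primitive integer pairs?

translate: b→-4 (≡8 mod 12), so (6,8,5)→(6,-4,3)
flip: (6,-4,3)→(3,4,6)
translate: b→-2 (≡4 mod 6), so (3,4,6)→(3,-2,5)
reduced (well bottom): (3,-2,5) with a≤c, −a<b≤a
well minimum |f| = |-3| = 3 (negative-definite)

3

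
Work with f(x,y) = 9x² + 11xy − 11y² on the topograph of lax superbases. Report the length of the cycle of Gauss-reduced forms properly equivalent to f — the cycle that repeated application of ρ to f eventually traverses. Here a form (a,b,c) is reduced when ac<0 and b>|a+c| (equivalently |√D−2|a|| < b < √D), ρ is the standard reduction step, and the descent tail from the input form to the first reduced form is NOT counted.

D = 517, ⌊√D⌋ = 22
river: ρ → (-11,11,9)
river: ρ → (9,7,-13)
river: ρ → (-13,19,3)
river: ρ → (3,17,-19)
river: ρ → (-19,21,1)
river: ρ → (1,21,-19)
river: ρ → (-19,17,3)
river: ρ → (3,19,-13)
river: ρ → (-13,7,9)
river: ρ → (9,11,-11)
ρ-cycle length = 10 (tail of 0 descent steps not counted)

10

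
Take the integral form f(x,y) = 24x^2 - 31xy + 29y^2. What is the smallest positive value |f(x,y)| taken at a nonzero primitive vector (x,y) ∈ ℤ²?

translate: b→17 (≡-31 mod 48), so (24,-31,29)→(24,17,22)
flip: (24,17,22)→(22,-17,24)
reduced (well bottom): (22,-17,24) with a≤c, −a<b≤a
well minimum = a = 22

22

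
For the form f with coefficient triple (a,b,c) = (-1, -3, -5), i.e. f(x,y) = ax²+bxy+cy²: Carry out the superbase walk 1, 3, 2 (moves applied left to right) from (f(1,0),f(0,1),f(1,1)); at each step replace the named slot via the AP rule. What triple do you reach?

start (-1,-5,-9) = (f(1,0),f(0,1),f(1,1))
replace slot 1: 2·((-5)+(-9)) − (-1) = -27 → (-27,-5,-9)
replace slot 3: 2·((-27)+(-5)) − (-9) = -55 → (-27,-5,-55)
replace slot 2: 2·((-27)+(-55)) − (-5) = -159 → (-27,-159,-55)

-27,-159,-55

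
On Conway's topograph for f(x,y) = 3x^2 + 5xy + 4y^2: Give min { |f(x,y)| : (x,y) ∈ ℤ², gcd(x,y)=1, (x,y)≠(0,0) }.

translate: b→-1 (≡5 mod 6), so (3,5,4)→(3,-1,2)
flip: (3,-1,2)→(2,1,3)
reduced (well bottom): (2,1,3) with a≤c, −a<b≤a
well minimum = a = 2

2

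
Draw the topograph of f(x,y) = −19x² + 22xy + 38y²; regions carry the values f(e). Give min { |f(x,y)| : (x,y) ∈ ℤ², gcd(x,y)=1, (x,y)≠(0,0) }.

river: ρ → (38,54,-3)
river: ρ → (-3,54,38)
river: ρ → (38,22,-19)
river: ρ → (-19,54,6)
river: ρ → (6,54,-19)
river: ρ → (-19,22,38)
closes: descent 0, river 6
min |a| on river = 3

3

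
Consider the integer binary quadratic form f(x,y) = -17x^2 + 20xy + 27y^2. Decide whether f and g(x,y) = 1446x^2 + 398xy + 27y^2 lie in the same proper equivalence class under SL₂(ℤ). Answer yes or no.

D₁ = 2236, D₂ = 2236
river cycle of f (length 20): (27, 34, -10), (-10, 46, 3), (3, 44, -25), (-25, 6, 22), (22, 38, -9), (-9, 34, 30), (30, 26, -13), (-13, 26, 30), (30, 34, -9), (-9, 38, 22), … (10 more)
river cycle of g (length 20): (27, 34, -10), (-10, 46, 3), (3, 44, -25), (-25, 6, 22), (22, 38, -9), (-9, 34, 30), (30, 26, -13), (-13, 26, 30), (30, 34, -9), (-9, 38, 22), … (10 more)
cycles coincide ⇒ equivalent

yes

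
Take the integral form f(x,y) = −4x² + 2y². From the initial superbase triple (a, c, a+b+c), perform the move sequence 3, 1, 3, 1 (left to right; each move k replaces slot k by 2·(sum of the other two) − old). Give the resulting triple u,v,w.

start (-4,2,-2) = (f(1,0),f(0,1),f(1,1))
replace slot 3: 2·((-4)+2) − (-2) = -2 → (-4,2,-2)
replace slot 1: 2·(2+(-2)) − (-4) = 4 → (4,2,-2)
replace slot 3: 2·(4+2) − (-2) = 14 → (4,2,14)
replace slot 1: 2·(2+14) − 4 = 28 → (28,2,14)

28,2,14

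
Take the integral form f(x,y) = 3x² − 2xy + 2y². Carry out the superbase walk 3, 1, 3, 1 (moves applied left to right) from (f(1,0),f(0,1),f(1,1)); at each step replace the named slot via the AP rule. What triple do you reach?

start (3,2,3) = (f(1,0),f(0,1),f(1,1))
replace slot 3: 2·(3+2) − 3 = 7 → (3,2,7)
replace slot 1: 2·(2+7) − 3 = 15 → (15,2,7)
replace slot 3: 2·(15+2) − 7 = 27 → (15,2,27)
replace slot 1: 2·(2+27) − 15 = 43 → (43,2,27)

43,2,27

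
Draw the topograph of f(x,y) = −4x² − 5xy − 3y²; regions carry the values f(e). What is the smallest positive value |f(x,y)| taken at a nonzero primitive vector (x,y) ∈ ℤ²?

translate: b→-3 (≡5 mod 8), so (4,5,3)→(4,-3,2)
flip: (4,-3,2)→(2,3,4)
translate: b→-1 (≡3 mod 4), so (2,3,4)→(2,-1,3)
reduced (well bottom): (2,-1,3) with a≤c, −a<b≤a
well minimum |f| = |-2| = 2 (negative-definite)

2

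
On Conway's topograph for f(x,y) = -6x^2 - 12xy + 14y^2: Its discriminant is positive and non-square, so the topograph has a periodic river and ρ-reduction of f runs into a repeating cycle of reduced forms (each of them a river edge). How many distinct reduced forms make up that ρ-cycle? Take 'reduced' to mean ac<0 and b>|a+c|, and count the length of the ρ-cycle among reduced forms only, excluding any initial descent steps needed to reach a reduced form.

D = 480, ⌊√D⌋ = 21
descent: ρ → (14,12,-6)  [lands on river]
river: ρ → (-6,12,14)
river: ρ → (14,16,-4)
river: ρ → (-4,16,14)
ρ-cycle length = 4 (tail of 1 descent step not counted)

4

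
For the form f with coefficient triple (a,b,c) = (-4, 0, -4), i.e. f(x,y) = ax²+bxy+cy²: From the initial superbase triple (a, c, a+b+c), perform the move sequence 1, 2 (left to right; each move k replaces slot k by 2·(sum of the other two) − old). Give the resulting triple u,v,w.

start (-4,-4,-8) = (f(1,0),f(0,1),f(1,1))
replace slot 1: 2·((-4)+(-8)) − (-4) = -20 → (-20,-4,-8)
replace slot 2: 2·((-20)+(-8)) − (-4) = -52 → (-20,-52,-8)

-20,-52,-8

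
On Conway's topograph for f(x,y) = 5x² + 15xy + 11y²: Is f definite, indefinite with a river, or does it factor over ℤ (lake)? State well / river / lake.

D = b²−4ac = 15² − 4·5·11 = 5
D > 0 non-square ⇒ indefinite ⇒ periodic river

river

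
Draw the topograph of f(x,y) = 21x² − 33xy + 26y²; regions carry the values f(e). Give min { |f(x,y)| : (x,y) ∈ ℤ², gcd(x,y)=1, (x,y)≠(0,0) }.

translate: b→9 (≡-33 mod 42), so (21,-33,26)→(21,9,14)
flip: (21,9,14)→(14,-9,21)
reduced (well bottom): (14,-9,21) with a≤c, −a<b≤a
well minimum = a = 14

14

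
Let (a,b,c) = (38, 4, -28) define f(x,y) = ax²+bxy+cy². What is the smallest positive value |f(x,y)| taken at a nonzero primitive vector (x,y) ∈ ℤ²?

descent: ρ → (-28,52,14)  [lands on river]
river: ρ → (14,60,-12)
river: ρ → (-12,60,14)
river: ρ → (14,52,-28)
river: ρ → (-28,60,6)
river: ρ → (6,60,-28)
closes: descent 1, river 6
min |a| on river = 6

6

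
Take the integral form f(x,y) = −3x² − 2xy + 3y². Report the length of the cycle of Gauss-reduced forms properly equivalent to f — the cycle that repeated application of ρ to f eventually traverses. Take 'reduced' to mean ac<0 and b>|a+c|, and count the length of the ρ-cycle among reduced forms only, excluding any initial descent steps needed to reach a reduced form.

D = 40, ⌊√D⌋ = 6
descent: ρ → (3,2,-3)  [lands on river]
river: ρ → (-3,4,2)
river: ρ → (2,4,-3)
river: ρ → (-3,2,3)
river: ρ → (3,4,-2)
river: ρ → (-2,4,3)
ρ-cycle length = 6 (tail of 1 descent step not counted)

6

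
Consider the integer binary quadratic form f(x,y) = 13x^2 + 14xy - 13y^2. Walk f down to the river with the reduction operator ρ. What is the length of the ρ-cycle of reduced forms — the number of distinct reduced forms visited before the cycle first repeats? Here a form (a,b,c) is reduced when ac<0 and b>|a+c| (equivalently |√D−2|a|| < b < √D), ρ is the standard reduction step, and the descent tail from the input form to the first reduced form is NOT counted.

D = 872, ⌊√D⌋ = 29
river: ρ → (-13,12,14)
river: ρ → (14,16,-11)
river: ρ → (-11,28,2)
river: ρ → (2,28,-11)
river: ρ → (-11,16,14)
river: ρ → (14,12,-13)
river: ρ → (-13,14,13)
river: ρ → (13,12,-14)
river: ρ → (-14,16,11)
river: ρ → (11,28,-2)
river: ρ → (-2,28,11)
river: ρ → (11,16,-14)
river: ρ → (-14,12,13)
river: ρ → (13,14,-13)
ρ-cycle length = 14 (tail of 0 descent steps not counted)

14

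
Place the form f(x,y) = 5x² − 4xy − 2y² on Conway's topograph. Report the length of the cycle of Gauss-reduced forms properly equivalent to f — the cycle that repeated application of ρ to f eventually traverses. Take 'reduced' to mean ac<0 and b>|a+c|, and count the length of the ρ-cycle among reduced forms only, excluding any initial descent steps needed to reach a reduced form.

D = 56, ⌊√D⌋ = 7
descent: ρ → (-2,4,5)  [lands on river]
river: ρ → (5,6,-1)
river: ρ → (-1,6,5)
river: ρ → (5,4,-2)
ρ-cycle length = 4 (tail of 1 descent step not counted)

4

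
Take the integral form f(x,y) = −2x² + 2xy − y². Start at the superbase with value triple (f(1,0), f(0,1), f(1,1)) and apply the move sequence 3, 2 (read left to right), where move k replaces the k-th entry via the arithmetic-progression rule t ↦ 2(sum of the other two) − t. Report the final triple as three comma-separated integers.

start (-2,-1,-1) = (f(1,0),f(0,1),f(1,1))
replace slot 3: 2·((-2)+(-1)) − (-1) = -5 → (-2,-1,-5)
replace slot 2: 2·((-2)+(-5)) − (-1) = -13 → (-2,-13,-5)

-2,-13,-5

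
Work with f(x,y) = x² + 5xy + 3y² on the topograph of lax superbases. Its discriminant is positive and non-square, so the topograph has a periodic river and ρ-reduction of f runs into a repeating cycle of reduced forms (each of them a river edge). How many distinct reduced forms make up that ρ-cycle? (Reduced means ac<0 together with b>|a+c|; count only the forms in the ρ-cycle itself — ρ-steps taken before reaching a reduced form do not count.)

D = 13, ⌊√D⌋ = 3
descent: ρ → (3,1,-1)
descent: ρ → (-1,3,1)  [lands on river]
river: ρ → (1,3,-1)
ρ-cycle length = 2 (tail of 2 descent steps not counted)

2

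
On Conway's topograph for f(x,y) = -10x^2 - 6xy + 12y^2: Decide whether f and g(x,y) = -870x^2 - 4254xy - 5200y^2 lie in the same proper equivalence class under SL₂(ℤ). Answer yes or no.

D₁ = 516, D₂ = 516
river cycle of f (length 10): (12, 6, -10), (-10, 14, 8), (8, 18, -6), (-6, 18, 8), (8, 14, -10), (-10, 6, 12), (12, 18, -4), (-4, 22, 2), (2, 22, -4), (-4, 18, 12)
river cycle of g (length 10): (-10, 14, 8), (8, 18, -6), (-6, 18, 8), (8, 14, -10), (-10, 6, 12), (12, 18, -4), (-4, 22, 2), (2, 22, -4), (-4, 18, 12), (12, 6, -10)
cycles coincide ⇒ equivalent

yes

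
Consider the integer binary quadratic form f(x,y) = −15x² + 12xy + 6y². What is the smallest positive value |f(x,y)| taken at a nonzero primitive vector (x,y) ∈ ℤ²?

river: ρ → (6,12,-15)
river: ρ → (-15,18,3)
river: ρ → (3,18,-15)
river: ρ → (-15,12,6)
closes: descent 0, river 4
min |a| on river = 3

3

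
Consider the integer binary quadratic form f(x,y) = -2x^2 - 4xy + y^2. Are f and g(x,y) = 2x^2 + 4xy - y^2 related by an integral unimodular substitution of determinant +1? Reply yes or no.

D₁ = 24, D₂ = 24
river cycle of f (length 2): (1, 4, -2), (-2, 4, 1)
river cycle of g (length 2): (-1, 4, 2), (2, 4, -1)
cycles differ ⇒ inequivalent

no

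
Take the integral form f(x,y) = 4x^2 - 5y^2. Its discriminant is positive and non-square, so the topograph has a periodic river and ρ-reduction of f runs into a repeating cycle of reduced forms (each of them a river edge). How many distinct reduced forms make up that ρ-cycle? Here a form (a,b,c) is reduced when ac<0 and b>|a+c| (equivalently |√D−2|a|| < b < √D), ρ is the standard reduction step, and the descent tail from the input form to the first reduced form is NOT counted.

D = 80, ⌊√D⌋ = 8
descent: ρ → (-5,0,4)
descent: ρ → (4,8,-1)  [lands on river]
river: ρ → (-1,8,4)
ρ-cycle length = 2 (tail of 2 descent steps not counted)

2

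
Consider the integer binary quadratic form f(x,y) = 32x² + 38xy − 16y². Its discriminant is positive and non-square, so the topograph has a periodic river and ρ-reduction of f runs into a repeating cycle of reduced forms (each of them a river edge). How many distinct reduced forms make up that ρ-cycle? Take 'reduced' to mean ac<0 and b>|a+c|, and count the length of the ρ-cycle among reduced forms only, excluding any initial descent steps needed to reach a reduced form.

D = 3492, ⌊√D⌋ = 59
river: ρ → (-16,58,2)
river: ρ → (2,58,-16)
river: ρ → (-16,38,32)
river: ρ → (32,26,-22)
river: ρ → (-22,18,36)
river: ρ → (36,54,-4)
river: ρ → (-4,58,8)
river: ρ → (8,54,-18)
river: ρ → (-18,54,8)
river: ρ → (8,58,-4)
river: ρ → (-4,54,36)
river: ρ → (36,18,-22)
river: ρ → (-22,26,32)
river: ρ → (32,38,-16)
ρ-cycle length = 14 (tail of 0 descent steps not counted)

14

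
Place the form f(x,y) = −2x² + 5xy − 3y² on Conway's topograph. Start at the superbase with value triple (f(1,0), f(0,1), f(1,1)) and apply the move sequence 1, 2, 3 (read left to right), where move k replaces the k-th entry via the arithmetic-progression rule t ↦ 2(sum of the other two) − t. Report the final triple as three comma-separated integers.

start (-2,-3,0) = (f(1,0),f(0,1),f(1,1))
replace slot 1: 2·((-3)+0) − (-2) = -4 → (-4,-3,0)
replace slot 2: 2·((-4)+0) − (-3) = -5 → (-4,-5,0)
replace slot 3: 2·((-4)+(-5)) − 0 = -18 → (-4,-5,-18)

-4,-5,-18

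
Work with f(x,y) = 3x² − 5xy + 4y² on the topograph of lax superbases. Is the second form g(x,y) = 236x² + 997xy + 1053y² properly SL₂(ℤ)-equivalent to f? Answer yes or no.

D₁ = -23, D₂ = -23
f: translate: b→1 (≡-5 mod 6), so (3,-5,4)→(3,1,2)
f: flip: (3,1,2)→(2,-1,3)
f: reduced (well bottom): (2,-1,3) with a≤c, −a<b≤a
g: translate: b→53 (≡997 mod 472), so (236,997,1053)→(236,53,3)
g: flip: (236,53,3)→(3,-53,236)
g: translate: b→1 (≡-53 mod 6), so (3,-53,236)→(3,1,2)
g: flip: (3,1,2)→(2,-1,3)
g: reduced (well bottom): (2,-1,3) with a≤c, −a<b≤a
reduced forms (2, -1, 3) vs (2, -1, 3) ⇒ equivalent

yes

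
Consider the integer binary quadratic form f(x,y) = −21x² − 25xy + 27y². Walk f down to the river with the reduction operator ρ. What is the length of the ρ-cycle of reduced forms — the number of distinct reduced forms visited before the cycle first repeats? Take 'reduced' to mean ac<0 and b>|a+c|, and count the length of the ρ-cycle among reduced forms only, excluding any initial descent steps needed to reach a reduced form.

D = 2893, ⌊√D⌋ = 53
descent: ρ → (27,25,-21)  [lands on river]
river: ρ → (-21,17,31)
river: ρ → (31,45,-7)
river: ρ → (-7,53,3)
river: ρ → (3,49,-41)
river: ρ → (-41,33,11)
river: ρ → (11,33,-41)
river: ρ → (-41,49,3)
river: ρ → (3,53,-7)
river: ρ → (-7,45,31)
river: ρ → (31,17,-21)
river: ρ → (-21,25,27)
river: ρ → (27,29,-19)
river: ρ → (-19,47,9)
river: ρ → (9,43,-29)
river: ρ → (-29,15,23)
river: ρ → (23,31,-21)
river: ρ → (-21,53,1)
river: ρ → (1,53,-21)
river: ρ → (-21,31,23)
river: ρ → (23,15,-29)
river: ρ → (-29,43,9)
river: ρ → (9,47,-19)
river: ρ → (-19,29,27)
ρ-cycle length = 24 (tail of 1 descent step not counted)

24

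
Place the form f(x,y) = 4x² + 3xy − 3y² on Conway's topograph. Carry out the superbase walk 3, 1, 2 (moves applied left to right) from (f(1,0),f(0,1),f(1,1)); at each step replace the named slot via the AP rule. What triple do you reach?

start (4,-3,4) = (f(1,0),f(0,1),f(1,1))
replace slot 3: 2·(4+(-3)) − 4 = -2 → (4,-3,-2)
replace slot 1: 2·((-3)+(-2)) − 4 = -14 → (-14,-3,-2)
replace slot 2: 2·((-14)+(-2)) − (-3) = -29 → (-14,-29,-2)

-14,-29,-2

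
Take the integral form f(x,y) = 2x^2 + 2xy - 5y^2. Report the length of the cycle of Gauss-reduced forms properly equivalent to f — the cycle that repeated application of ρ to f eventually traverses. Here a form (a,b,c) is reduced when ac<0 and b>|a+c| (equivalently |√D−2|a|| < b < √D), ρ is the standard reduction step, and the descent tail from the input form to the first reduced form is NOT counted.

D = 44, ⌊√D⌋ = 6
descent: ρ → (-5,-2,2)
descent: ρ → (2,6,-1)  [lands on river]
river: ρ → (-1,6,2)
ρ-cycle length = 2 (tail of 2 descent steps not counted)

2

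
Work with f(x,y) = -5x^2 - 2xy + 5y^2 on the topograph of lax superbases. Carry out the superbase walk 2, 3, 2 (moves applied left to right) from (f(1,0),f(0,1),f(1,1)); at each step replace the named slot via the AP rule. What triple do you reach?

start (-5,5,-2) = (f(1,0),f(0,1),f(1,1))
replace slot 2: 2·((-5)+(-2)) − 5 = -19 → (-5,-19,-2)
replace slot 3: 2·((-5)+(-19)) − (-2) = -46 → (-5,-19,-46)
replace slot 2: 2·((-5)+(-46)) − (-19) = -83 → (-5,-83,-46)

-5,-83,-46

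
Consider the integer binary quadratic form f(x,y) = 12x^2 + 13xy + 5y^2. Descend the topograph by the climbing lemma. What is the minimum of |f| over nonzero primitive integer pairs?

translate: b→-11 (≡13 mod 24), so (12,13,5)→(12,-11,4)
flip: (12,-11,4)→(4,11,12)
translate: b→3 (≡11 mod 8), so (4,11,12)→(4,3,5)
reduced (well bottom): (4,3,5) with a≤c, −a<b≤a
well minimum = a = 4

4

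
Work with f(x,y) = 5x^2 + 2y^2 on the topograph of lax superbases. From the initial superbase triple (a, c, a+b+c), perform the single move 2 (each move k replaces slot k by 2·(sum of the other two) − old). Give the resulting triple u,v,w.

start (5,2,7) = (f(1,0),f(0,1),f(1,1))
replace slot 2: 2·(5+7) − 2 = 22 → (5,22,7)

5,22,7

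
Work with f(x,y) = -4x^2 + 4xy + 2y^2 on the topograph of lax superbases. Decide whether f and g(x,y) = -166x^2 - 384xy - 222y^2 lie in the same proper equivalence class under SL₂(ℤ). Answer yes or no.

D₁ = 48, D₂ = 48
river cycle of f (length 2): (2, 4, -4), (-4, 4, 2)
river cycle of g (length 2): (-4, 4, 2), (2, 4, -4)
cycles coincide ⇒ equivalent

yes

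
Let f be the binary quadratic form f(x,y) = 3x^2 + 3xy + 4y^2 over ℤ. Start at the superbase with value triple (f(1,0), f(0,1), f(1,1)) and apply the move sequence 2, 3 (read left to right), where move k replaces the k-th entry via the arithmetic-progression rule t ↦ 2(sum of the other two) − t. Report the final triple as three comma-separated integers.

start (3,4,10) = (f(1,0),f(0,1),f(1,1))
replace slot 2: 2·(3+10) − 4 = 22 → (3,22,10)
replace slot 3: 2·(3+22) − 10 = 40 → (3,22,40)

3,22,40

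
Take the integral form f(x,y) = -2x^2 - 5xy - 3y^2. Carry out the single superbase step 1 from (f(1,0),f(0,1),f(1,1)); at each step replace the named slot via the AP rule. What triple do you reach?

start (-2,-3,-10) = (f(1,0),f(0,1),f(1,1))
replace slot 1: 2·((-3)+(-10)) − (-2) = -24 → (-24,-3,-10)

-24,-3,-10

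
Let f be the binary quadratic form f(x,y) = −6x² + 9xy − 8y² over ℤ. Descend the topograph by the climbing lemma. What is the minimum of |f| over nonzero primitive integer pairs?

translate: b→3 (≡-9 mod 12), so (6,-9,8)→(6,3,5)
flip: (6,3,5)→(5,-3,6)
reduced (well bottom): (5,-3,6) with a≤c, −a<b≤a
well minimum |f| = |-5| = 5 (negative-definite)

5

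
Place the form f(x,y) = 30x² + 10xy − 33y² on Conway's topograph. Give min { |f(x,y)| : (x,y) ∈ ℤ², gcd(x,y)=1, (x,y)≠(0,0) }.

river: ρ → (-33,56,7)
river: ρ → (7,56,-33)
river: ρ → (-33,10,30)
river: ρ → (30,50,-13)
river: ρ → (-13,54,22)
river: ρ → (22,34,-33)
river: ρ → (-33,32,23)
river: ρ → (23,60,-5)
river: ρ → (-5,60,23)
river: ρ → (23,32,-33)
river: ρ → (-33,34,22)
river: ρ → (22,54,-13)
river: ρ → (-13,50,30)
river: ρ → (30,10,-33)
closes: descent 0, river 14
min |a| on river = 5

5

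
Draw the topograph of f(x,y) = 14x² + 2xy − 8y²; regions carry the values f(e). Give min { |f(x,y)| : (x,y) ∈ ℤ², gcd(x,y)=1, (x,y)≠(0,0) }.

descent: ρ → (-8,14,8)  [lands on river]
river: ρ → (8,18,-4)
river: ρ → (-4,14,16)
river: ρ → (16,18,-2)
river: ρ → (-2,18,16)
river: ρ → (16,14,-4)
river: ρ → (-4,18,8)
river: ρ → (8,14,-8)
river: ρ → (-8,18,4)
river: ρ → (4,14,-16)
river: ρ → (-16,18,2)
river: ρ → (2,18,-16)
river: ρ → (-16,14,4)
river: ρ → (4,18,-8)
closes: descent 1, river 14
min |a| on river = 2

2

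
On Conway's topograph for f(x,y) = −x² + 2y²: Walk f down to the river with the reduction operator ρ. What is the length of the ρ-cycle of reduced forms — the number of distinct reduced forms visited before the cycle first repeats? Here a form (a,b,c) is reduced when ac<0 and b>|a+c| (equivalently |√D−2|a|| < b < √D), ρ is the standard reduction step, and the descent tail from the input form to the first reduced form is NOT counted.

D = 8, ⌊√D⌋ = 2
descent: ρ → (2,0,-1)
descent: ρ → (-1,2,1)  [lands on river]
river: ρ → (1,2,-1)
ρ-cycle length = 2 (tail of 2 descent steps not counted)

2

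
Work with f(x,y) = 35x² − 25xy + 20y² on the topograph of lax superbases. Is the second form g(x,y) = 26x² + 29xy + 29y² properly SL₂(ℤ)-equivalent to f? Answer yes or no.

D₁ = -2175, D₂ = -2175
f: flip: (35,-25,20)→(20,25,35)
f: translate: b→-15 (≡25 mod 40), so (20,25,35)→(20,-15,30)
f: reduced (well bottom): (20,-15,30) with a≤c, −a<b≤a
g: translate: b→-23 (≡29 mod 52), so (26,29,29)→(26,-23,26)
g: flip: (26,-23,26)→(26,23,26)
g: reduced (well bottom): (26,23,26) with a≤c, −a<b≤a
reduced forms (20, -15, 30) vs (26, 23, 26) ⇒ inequivalent

no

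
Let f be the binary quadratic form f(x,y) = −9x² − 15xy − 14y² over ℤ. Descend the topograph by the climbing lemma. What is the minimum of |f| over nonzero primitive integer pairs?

translate: b→-3 (≡15 mod 18), so (9,15,14)→(9,-3,8)
flip: (9,-3,8)→(8,3,9)
reduced (well bottom): (8,3,9) with a≤c, −a<b≤a
well minimum |f| = |-8| = 8 (negative-definite)

8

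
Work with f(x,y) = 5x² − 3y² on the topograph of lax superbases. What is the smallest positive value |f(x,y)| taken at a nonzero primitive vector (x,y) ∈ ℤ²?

descent: ρ → (-3,6,2)  [lands on river]
river: ρ → (2,6,-3)
closes: descent 1, river 2
min |a| on river = 2

2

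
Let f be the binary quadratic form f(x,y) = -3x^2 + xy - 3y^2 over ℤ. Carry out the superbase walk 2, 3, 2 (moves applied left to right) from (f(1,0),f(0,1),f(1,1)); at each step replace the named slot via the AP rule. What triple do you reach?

start (-3,-3,-5) = (f(1,0),f(0,1),f(1,1))
replace slot 2: 2·((-3)+(-5)) − (-3) = -13 → (-3,-13,-5)
replace slot 3: 2·((-3)+(-13)) − (-5) = -27 → (-3,-13,-27)
replace slot 2: 2·((-3)+(-27)) − (-13) = -47 → (-3,-47,-27)

-3,-47,-27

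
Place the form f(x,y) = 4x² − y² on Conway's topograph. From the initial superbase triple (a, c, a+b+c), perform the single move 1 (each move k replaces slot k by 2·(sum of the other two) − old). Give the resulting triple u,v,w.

start (4,-1,3) = (f(1,0),f(0,1),f(1,1))
replace slot 1: 2·((-1)+3) − 4 = 0 → (0,-1,3)

0,-1,3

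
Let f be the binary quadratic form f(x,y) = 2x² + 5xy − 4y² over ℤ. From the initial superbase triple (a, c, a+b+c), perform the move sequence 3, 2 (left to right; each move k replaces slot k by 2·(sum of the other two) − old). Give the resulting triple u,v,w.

start (2,-4,3) = (f(1,0),f(0,1),f(1,1))
replace slot 3: 2·(2+(-4)) − 3 = -7 → (2,-4,-7)
replace slot 2: 2·(2+(-7)) − (-4) = -6 → (2,-6,-7)

2,-6,-7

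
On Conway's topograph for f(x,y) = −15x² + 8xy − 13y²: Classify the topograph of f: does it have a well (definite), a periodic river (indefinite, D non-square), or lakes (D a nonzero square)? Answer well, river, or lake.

D = b²−4ac = 8² − 4·(-15)·(-13) = -716
D < 0 ⇒ definite ⇒ every region one sign ⇒ single well

well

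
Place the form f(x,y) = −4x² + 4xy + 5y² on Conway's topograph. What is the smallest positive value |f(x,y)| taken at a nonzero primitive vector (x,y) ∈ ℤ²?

river: ρ → (5,6,-3)
river: ρ → (-3,6,5)
river: ρ → (5,4,-4)
river: ρ → (-4,4,5)
closes: descent 0, river 4
min |a| on river = 3

3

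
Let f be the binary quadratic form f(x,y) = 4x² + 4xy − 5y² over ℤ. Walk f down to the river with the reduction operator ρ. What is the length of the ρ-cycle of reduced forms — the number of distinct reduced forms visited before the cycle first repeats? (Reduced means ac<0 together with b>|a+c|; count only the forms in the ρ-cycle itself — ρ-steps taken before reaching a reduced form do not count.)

D = 96, ⌊√D⌋ = 9
river: ρ → (-5,6,3)
river: ρ → (3,6,-5)
river: ρ → (-5,4,4)
river: ρ → (4,4,-5)
ρ-cycle length = 4 (tail of 0 descent steps not counted)

4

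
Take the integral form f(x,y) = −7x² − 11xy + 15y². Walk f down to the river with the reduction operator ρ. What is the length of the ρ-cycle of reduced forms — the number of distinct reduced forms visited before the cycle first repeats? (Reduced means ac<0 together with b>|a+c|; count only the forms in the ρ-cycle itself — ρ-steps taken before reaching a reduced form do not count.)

D = 541, ⌊√D⌋ = 23
descent: ρ → (15,11,-7)  [lands on river]
river: ρ → (-7,17,9)
river: ρ → (9,19,-5)
river: ρ → (-5,21,5)
river: ρ → (5,19,-9)
river: ρ → (-9,17,7)
river: ρ → (7,11,-15)
river: ρ → (-15,19,3)
river: ρ → (3,23,-1)
river: ρ → (-1,23,3)
river: ρ → (3,19,-15)
river: ρ → (-15,11,7)
river: ρ → (7,17,-9)
river: ρ → (-9,19,5)
river: ρ → (5,21,-5)
river: ρ → (-5,19,9)
river: ρ → (9,17,-7)
river: ρ → (-7,11,15)
river: ρ → (15,19,-3)
river: ρ → (-3,23,1)
river: ρ → (1,23,-3)
river: ρ → (-3,19,15)
ρ-cycle length = 22 (tail of 1 descent step not counted)

22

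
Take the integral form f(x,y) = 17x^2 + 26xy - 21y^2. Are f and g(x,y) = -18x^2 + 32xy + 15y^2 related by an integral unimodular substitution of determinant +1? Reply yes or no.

D₁ = 2104, D₂ = 2104
river cycle of f (length 40): (-21, 16, 22), (22, 28, -15), (-15, 32, 18), (18, 40, -7), (-7, 44, 6), (6, 40, -21), (-21, 44, 2), (2, 44, -21), (-21, 40, 6), (6, 44, -7), … (30 more)
river cycle of g (length 40): (15, 28, -22), (-22, 16, 21), (21, 26, -17), (-17, 42, 5), (5, 38, -33), (-33, 28, 10), (10, 32, -27), (-27, 22, 15), (15, 38, -11), (-11, 28, 30), … (30 more)
cycles differ ⇒ inequivalent

no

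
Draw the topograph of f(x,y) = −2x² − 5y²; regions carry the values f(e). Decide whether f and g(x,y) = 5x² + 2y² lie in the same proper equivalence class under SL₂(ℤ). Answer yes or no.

D₁ = -40, D₂ = -40
f is negative-definite; reduce −f:
−f: reduced (well bottom): (2,0,5) with a≤c, −a<b≤a
flip sign back: reduced form of f is (-2,0,-5)
g: flip: (5,0,2)→(2,0,5)
g: reduced (well bottom): (2,0,5) with a≤c, −a<b≤a
reduced forms (-2, 0, -5) vs (2, 0, 5) ⇒ inequivalent

no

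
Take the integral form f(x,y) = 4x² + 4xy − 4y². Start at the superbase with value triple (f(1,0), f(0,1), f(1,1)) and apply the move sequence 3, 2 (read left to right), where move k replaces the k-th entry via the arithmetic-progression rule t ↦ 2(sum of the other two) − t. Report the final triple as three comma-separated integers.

start (4,-4,4) = (f(1,0),f(0,1),f(1,1))
replace slot 3: 2·(4+(-4)) − 4 = -4 → (4,-4,-4)
replace slot 2: 2·(4+(-4)) − (-4) = 4 → (4,4,-4)

4,4,-4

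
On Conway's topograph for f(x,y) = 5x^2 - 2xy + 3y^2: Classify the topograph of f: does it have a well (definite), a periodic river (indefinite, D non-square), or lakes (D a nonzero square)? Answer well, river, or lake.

D = b²−4ac = (-2)² − 4·5·3 = -56
D < 0 ⇒ definite ⇒ every region one sign ⇒ single well

well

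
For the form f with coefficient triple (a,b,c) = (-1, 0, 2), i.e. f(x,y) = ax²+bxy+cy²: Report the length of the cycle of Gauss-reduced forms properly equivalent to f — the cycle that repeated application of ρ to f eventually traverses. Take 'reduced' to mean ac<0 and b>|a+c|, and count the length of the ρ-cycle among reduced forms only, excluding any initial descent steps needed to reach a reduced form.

D = 8, ⌊√D⌋ = 2
descent: ρ → (2,0,-1)
descent: ρ → (-1,2,1)  [lands on river]
river: ρ → (1,2,-1)
ρ-cycle length = 2 (tail of 2 descent steps not counted)

2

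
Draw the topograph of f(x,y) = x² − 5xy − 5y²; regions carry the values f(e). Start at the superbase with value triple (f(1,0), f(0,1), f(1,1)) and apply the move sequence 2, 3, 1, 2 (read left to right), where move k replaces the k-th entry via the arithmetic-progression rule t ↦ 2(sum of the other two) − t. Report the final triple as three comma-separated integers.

start (1,-5,-9) = (f(1,0),f(0,1),f(1,1))
replace slot 2: 2·(1+(-9)) − (-5) = -11 → (1,-11,-9)
replace slot 3: 2·(1+(-11)) − (-9) = -11 → (1,-11,-11)
replace slot 1: 2·((-11)+(-11)) − 1 = -45 → (-45,-11,-11)
replace slot 2: 2·((-45)+(-11)) − (-11) = -101 → (-45,-101,-11)

-45,-101,-11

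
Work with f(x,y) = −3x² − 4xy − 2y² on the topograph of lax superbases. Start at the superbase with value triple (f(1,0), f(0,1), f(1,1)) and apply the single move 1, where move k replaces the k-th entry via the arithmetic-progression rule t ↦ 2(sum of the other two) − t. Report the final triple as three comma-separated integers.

start (-3,-2,-9) = (f(1,0),f(0,1),f(1,1))
replace slot 1: 2·((-2)+(-9)) − (-3) = -19 → (-19,-2,-9)

-19,-2,-9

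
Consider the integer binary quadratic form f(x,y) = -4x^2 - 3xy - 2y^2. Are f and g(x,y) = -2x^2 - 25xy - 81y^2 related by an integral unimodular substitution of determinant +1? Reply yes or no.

D₁ = -23, D₂ = -23
f is negative-definite; reduce −f:
−f: flip: (4,3,2)→(2,-3,4)
−f: translate: b→1 (≡-3 mod 4), so (2,-3,4)→(2,1,3)
−f: reduced (well bottom): (2,1,3) with a≤c, −a<b≤a
flip sign back: reduced form of f is (-2,-1,-3)
g is negative-definite; reduce −g:
−g: translate: b→1 (≡25 mod 4), so (2,25,81)→(2,1,3)
−g: reduced (well bottom): (2,1,3) with a≤c, −a<b≤a
flip sign back: reduced form of g is (-2,-1,-3)
reduced forms (-2, -1, -3) vs (-2, -1, -3) ⇒ equivalent

yes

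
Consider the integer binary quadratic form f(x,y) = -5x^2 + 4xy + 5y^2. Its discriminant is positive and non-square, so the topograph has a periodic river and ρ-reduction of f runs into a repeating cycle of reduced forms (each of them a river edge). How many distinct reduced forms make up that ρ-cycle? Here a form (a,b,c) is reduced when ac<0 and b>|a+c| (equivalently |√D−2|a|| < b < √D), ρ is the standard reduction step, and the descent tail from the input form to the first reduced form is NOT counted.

D = 116, ⌊√D⌋ = 10
river: ρ → (5,6,-4)
river: ρ → (-4,10,1)
river: ρ → (1,10,-4)
river: ρ → (-4,6,5)
river: ρ → (5,4,-5)
river: ρ → (-5,6,4)
river: ρ → (4,10,-1)
river: ρ → (-1,10,4)
river: ρ → (4,6,-5)
river: ρ → (-5,4,5)
ρ-cycle length = 10 (tail of 0 descent steps not counted)

10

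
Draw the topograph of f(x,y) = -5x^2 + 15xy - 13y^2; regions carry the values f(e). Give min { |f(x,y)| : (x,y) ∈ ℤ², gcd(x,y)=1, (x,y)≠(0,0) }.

translate: b→5 (≡-15 mod 10), so (5,-15,13)→(5,5,3)
flip: (5,5,3)→(3,-5,5)
translate: b→1 (≡-5 mod 6), so (3,-5,5)→(3,1,3)
reduced (well bottom): (3,1,3) with a≤c, −a<b≤a
well minimum |f| = |-3| = 3 (negative-definite)

3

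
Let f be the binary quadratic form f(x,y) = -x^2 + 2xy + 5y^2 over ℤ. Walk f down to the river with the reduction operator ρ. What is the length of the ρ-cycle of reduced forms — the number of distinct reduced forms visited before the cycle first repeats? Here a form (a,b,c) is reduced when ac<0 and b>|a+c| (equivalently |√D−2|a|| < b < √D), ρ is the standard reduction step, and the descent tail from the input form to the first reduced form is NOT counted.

D = 24, ⌊√D⌋ = 4
descent: ρ → (5,-2,-1)
descent: ρ → (-1,4,2)  [lands on river]
river: ρ → (2,4,-1)
ρ-cycle length = 2 (tail of 2 descent steps not counted)

2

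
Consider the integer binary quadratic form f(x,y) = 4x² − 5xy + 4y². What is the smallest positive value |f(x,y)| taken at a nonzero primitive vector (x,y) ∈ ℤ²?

translate: b→3 (≡-5 mod 8), so (4,-5,4)→(4,3,3)
flip: (4,3,3)→(3,-3,4)
translate: b→3 (≡-3 mod 6), so (3,-3,4)→(3,3,4)
reduced (well bottom): (3,3,4) with a≤c, −a<b≤a
well minimum = a = 3

3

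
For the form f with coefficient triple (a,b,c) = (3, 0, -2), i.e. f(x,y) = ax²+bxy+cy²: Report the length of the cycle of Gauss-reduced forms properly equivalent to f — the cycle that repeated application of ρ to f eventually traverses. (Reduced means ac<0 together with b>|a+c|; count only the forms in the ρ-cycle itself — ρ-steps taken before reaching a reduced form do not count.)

D = 24, ⌊√D⌋ = 4
descent: ρ → (-2,4,1)  [lands on river]
river: ρ → (1,4,-2)
ρ-cycle length = 2 (tail of 1 descent step not counted)

2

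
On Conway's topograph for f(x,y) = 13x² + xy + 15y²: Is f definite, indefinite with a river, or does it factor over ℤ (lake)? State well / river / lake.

D = b²−4ac = 1² − 4·13·15 = -779
D < 0 ⇒ definite ⇒ every region one sign ⇒ single well

well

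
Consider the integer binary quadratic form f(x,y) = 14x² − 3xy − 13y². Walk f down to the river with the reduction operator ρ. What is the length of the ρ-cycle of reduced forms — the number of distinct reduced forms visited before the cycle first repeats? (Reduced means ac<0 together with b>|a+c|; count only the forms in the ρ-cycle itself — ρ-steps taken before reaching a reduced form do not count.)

D = 737, ⌊√D⌋ = 27
descent: ρ → (-13,3,14)  [lands on river]
river: ρ → (14,25,-2)
river: ρ → (-2,27,1)
river: ρ → (1,27,-2)
river: ρ → (-2,25,14)
river: ρ → (14,3,-13)
river: ρ → (-13,23,4)
river: ρ → (4,25,-7)
river: ρ → (-7,17,16)
river: ρ → (16,15,-8)
river: ρ → (-8,17,14)
river: ρ → (14,11,-11)
river: ρ → (-11,11,14)
river: ρ → (14,17,-8)
river: ρ → (-8,15,16)
river: ρ → (16,17,-7)
river: ρ → (-7,25,4)
river: ρ → (4,23,-13)
ρ-cycle length = 18 (tail of 1 descent step not counted)

18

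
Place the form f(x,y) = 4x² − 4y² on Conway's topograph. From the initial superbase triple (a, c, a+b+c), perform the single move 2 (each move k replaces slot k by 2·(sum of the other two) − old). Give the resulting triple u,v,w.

start (4,-4,0) = (f(1,0),f(0,1),f(1,1))
replace slot 2: 2·(4+0) − (-4) = 12 → (4,12,0)

4,12,0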